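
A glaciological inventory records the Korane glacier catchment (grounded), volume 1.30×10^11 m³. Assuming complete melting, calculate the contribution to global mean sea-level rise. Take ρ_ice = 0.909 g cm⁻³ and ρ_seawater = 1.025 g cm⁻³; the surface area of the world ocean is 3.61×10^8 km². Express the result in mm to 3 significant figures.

Korane: 1.30×10^11 m³ × (909/1025) = 1.153×10^11 m³ of water.
Spread over 3.61×10^14 m² of ocean, Δh = 1.153×10^11 / 3.61×10^14 = 3.19×10^-4 m = 0.319 mm.

≈ 0.319 mm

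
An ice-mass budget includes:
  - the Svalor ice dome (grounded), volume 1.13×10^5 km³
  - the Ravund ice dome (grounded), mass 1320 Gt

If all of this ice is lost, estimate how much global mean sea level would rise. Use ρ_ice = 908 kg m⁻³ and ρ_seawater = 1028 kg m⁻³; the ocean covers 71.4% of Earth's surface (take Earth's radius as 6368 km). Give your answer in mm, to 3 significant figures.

≈ 278 mm

Svalor: 1.13×10^5 km³ × (908/1028) = 9.981×10^4 km³ of water.
Ravund: 1320 Gt = 1.320×10^15 kg; dividing by ρ_w = 1028 kg m⁻³ gives 1.284×10^12 m³ of water.
Total added water ≈ 1.011×10^14 m³ over 3.64×10^14 m² → Δh = 0.278 m = 278 mm.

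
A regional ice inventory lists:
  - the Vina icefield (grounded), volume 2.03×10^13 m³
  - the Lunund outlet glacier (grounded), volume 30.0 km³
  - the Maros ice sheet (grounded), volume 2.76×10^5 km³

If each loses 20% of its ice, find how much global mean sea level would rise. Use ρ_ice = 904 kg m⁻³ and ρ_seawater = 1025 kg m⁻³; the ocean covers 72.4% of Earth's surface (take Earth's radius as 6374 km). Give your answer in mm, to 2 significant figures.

Vina: 0.2 × 2.03×10^13 m³ × (904/1025) = 3.581×10^12 m³ of water.
Lunund: 0.2 × 30.0 km³ × (904/1025) = 5.292 km³ of water.
Maros: 0.2 × 2.76×10^5 km³ × (904/1025) = 4.868×10^4 km³ of water.
Total added water ≈ 5.227×10^13 m³ over 3.70×10^14 m² → Δh = 0.141 m = 140 mm.

≈ 140 mm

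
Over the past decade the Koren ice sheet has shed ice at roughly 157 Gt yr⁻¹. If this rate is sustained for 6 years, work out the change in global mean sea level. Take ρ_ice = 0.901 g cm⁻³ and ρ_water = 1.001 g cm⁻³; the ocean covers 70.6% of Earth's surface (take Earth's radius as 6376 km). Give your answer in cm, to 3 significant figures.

≈ 0.261 cm

Total mass lost = 157 Gt/yr × 6 yr = 942.0 Gt = 9.420×10^14 kg.
ρ_w = 1.001 g cm⁻³ = 1001 kg m⁻³, so water volume = 9.420×10^14 / 1001 = 9.411×10^11 m³.
Δh = 9.411×10^11 / 3.61×10^14 = 2.61×10^-3 m = 0.261 cm.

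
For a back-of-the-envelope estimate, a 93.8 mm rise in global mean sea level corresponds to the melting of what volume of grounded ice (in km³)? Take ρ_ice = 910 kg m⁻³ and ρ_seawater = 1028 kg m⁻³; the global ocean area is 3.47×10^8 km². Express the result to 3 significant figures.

≈ 3.68×10^4 km³

Required water volume = Δh × A = 0.0938 m × 3.47×10^14 m² = 3.255×10^13 m³ = 3.255×10^4 km³.
Ice volume = water volume × ρ_w/ρ_ice = 3.255×10^4 × 1028/910 = 3.68×10^4 km³.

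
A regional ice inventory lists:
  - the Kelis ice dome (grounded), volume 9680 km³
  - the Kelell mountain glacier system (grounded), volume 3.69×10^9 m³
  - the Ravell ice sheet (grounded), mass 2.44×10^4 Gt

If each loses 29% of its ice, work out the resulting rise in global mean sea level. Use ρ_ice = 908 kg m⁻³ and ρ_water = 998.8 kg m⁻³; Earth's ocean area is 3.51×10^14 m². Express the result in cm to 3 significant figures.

Kelis: 0.29 × 9680 km³ × (908/998.8) = 2552 km³ of water.
Kelell: 0.29 × 3.69×10^9 m³ × (908/998.8) = 9.728×10^8 m³ of water.
Ravell: 0.29 × 2.44×10^4 Gt = 7.076×10^15 kg; dividing by ρ_w = 998.8 kg m⁻³ gives 7.085×10^12 m³ of water.
Total added water ≈ 9.637×10^12 m³ over 3.51×10^14 m² → Δh = 0.0275 m = 2.75 cm.

≈ 2.75 cm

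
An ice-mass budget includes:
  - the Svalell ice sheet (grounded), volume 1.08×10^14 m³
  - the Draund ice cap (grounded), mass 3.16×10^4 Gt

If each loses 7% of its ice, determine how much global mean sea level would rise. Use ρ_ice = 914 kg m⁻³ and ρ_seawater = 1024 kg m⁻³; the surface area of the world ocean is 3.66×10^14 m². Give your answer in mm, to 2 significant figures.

Svalell: 0.07 × 1.08×10^14 m³ × (914/1024) = 6.748×10^12 m³ of water.
Draund: 0.07 × 3.16×10^4 Gt = 2.212×10^15 kg; dividing by ρ_w = 1024 kg m⁻³ gives 2.160×10^12 m³ of water.
Total added water ≈ 8.908×10^12 m³ over 3.66×10^14 m² → Δh = 0.0243 m = 24 mm.

≈ 24 mm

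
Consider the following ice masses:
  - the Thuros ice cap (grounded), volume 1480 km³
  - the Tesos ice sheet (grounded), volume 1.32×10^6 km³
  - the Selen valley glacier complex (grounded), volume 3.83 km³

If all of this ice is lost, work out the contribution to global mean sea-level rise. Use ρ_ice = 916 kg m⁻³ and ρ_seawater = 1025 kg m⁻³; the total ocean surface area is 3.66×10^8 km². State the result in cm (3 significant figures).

Thuros: 1480 km³ × (916/1025) = 1323 km³ of water.
Tesos: 1.32×10^6 km³ × (916/1025) = 1.180×10^6 km³ of water.
Selen: 3.83 km³ × (916/1025) = 3.423 km³ of water.
Total added water ≈ 1.181×10^15 m³ over 3.66×10^14 m² → Δh = 3.23 m = 323 cm.

≈ 323 cm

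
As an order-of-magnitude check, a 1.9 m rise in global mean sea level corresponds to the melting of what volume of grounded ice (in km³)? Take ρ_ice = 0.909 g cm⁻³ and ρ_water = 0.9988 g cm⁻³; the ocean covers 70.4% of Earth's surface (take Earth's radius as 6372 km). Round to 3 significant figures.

Required water volume = Δh × A = 1.9 m × 3.59×10^14 m² = 6.825×10^14 m³ = 6.825×10^5 km³.
Ice volume = water volume × ρ_w/ρ_ice = 6.825×10^5 × 998.8/909 = 7.50×10^5 km³.

≈ 7.50×10^5 km³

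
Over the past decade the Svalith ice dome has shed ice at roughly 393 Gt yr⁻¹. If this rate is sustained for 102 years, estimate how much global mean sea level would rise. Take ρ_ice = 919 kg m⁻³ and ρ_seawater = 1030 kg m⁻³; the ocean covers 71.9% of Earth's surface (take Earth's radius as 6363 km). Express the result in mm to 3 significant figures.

Total mass lost = 393 Gt/yr × 102 yr = 4.009×10^4 Gt = 4.009×10^16 kg.
ρ_w = 1030 kg m⁻³, so water volume = 4.009×10^16 / 1030 = 3.892×10^13 m³.
Δh = 3.892×10^13 / 3.66×10^14 = 0.106 m = 106 mm.

≈ 106 mm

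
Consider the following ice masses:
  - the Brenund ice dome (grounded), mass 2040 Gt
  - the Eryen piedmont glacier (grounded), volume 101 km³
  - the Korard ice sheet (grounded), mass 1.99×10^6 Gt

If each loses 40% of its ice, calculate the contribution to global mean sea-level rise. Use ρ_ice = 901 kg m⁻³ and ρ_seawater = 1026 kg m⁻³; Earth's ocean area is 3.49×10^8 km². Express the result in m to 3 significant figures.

≈ 2.23 m

Brenund: 0.4 × 2040 Gt = 8.160×10^14 kg; dividing by ρ_w = 1026 kg m⁻³ gives 7.953×10^11 m³ of water.
Eryen: 0.4 × 101 km³ × (901/1026) = 35.48 km³ of water.
Korard: 0.4 × 1.99×10^6 Gt = 7.960×10^17 kg; dividing by ρ_w = 1026 kg m⁻³ gives 7.758×10^14 m³ of water.
Total added water ≈ 7.767×10^14 m³ over 3.49×10^14 m² → Δh = 2.23 m.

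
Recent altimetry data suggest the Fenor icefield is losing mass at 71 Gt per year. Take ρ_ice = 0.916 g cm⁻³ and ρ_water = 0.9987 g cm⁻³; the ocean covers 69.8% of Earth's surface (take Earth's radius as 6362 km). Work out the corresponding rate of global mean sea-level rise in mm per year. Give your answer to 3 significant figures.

≈ 0.200 mm/yr

ρ_w = 0.9987 g cm⁻³ = 998.7 kg m⁻³. Annual water volume added = 71 Gt / ρ_w = 7.100×10^13 kg / 998.7 kg m⁻³ = 7.109×10^10 m³.
Δh per year = 7.109×10^10 / 3.55×10^14 = 2.00×10^-4 m = 0.200 mm.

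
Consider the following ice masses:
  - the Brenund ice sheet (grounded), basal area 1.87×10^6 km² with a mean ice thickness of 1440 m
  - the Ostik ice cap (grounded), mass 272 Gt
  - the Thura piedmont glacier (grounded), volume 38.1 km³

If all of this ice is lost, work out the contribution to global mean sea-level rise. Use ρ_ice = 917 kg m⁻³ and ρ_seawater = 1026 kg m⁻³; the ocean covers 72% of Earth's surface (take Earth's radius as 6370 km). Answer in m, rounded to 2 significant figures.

Brenund: ice volume = 1.87×10^6 km² × 1440 m = 2.693×10^6 km³; 2.693×10^6 × (917/1026) = 2.407×10^6 km³ of water.
Ostik: 272 Gt = 2.720×10^14 kg; dividing by ρ_w = 1026 kg m⁻³ gives 2.651×10^11 m³ of water.
Thura: 38.1 km³ × (917/1026) = 34.05 km³ of water.
Total added water ≈ 2.407×10^15 m³ over 3.67×10^14 m² → Δh = 6.56 m.

≈ 6.6 m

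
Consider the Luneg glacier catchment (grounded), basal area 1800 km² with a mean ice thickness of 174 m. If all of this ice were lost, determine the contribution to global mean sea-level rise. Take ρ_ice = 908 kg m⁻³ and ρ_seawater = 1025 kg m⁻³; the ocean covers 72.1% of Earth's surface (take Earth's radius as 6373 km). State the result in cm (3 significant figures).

≈ 0.0754 cm

Luneg: ice volume = 1800 km² × 174 m = 313.2 km³; 313.2 × (908/1025) = 277.4 km³ of water.
Spread over 3.68×10^14 m² of ocean, Δh = 2.774×10^11 / 3.68×10^14 = 7.54×10^-4 m = 0.0754 cm.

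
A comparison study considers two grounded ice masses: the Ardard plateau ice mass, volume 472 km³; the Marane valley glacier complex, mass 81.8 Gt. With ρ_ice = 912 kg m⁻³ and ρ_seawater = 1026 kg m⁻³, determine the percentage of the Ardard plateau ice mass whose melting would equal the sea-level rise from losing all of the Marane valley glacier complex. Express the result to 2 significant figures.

≈ 19 %

Equal sea-level rise means equal mass of meltwater, i.e. equal mass of ice lost.
Ice mass of Marane: 8.180×10^13 kg; ice mass of Ardard: 4.305×10^14 kg.
Fraction required = 8.180×10^13 / 4.305×10^14 = 0.190 → 19 %.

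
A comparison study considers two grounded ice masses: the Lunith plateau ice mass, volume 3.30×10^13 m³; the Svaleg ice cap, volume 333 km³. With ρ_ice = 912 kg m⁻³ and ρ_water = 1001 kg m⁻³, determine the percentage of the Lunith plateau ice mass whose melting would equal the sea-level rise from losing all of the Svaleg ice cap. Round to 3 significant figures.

Equal sea-level rise means equal mass of meltwater, i.e. equal mass of ice lost.
Ice mass of Svaleg: 3.037×10^14 kg; ice mass of Lunith: 3.010×10^16 kg.
Fraction required = 3.037×10^14 / 3.010×10^16 = 0.0101 → 1.01 %.

≈ 1.01 %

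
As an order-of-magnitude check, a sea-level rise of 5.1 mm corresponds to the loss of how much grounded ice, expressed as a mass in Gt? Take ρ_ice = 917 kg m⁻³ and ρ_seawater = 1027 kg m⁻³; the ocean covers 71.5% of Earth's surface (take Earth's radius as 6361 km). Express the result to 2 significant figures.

Required water volume = Δh × A = 0.0051 m × 3.64×10^14 m² = 1.854×10^12 m³.
ρ_w = 1027 kg m⁻³, so the mass of water = 1.854×10^12 m³ × 1027 kg m⁻³ = 1.904×10^15 kg = 1900 Gt (and the same mass of ice, by conservation).

≈ 1900 Gt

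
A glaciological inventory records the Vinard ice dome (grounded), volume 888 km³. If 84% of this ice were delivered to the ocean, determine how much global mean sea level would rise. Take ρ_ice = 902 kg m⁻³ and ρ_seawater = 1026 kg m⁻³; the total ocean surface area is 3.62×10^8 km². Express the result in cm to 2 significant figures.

Vinard: 0.84 × 888 km³ × (902/1026) = 655.8 km³ of water.
Spread over 3.62×10^14 m² of ocean, Δh = 6.558×10^11 / 3.62×10^14 = 1.81×10^-3 m = 0.18 cm.

≈ 0.18 cm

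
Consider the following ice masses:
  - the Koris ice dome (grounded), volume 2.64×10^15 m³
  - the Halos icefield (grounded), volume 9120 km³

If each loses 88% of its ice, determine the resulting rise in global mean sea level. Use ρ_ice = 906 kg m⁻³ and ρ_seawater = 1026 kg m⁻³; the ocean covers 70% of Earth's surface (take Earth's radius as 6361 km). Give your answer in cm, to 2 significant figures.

≈ 580 cm

Koris: 0.88 × 2.64×10^15 m³ × (906/1026) = 2.051×10^15 m³ of water.
Halos: 0.88 × 9120 km³ × (906/1026) = 7087 km³ of water.
Total added water ≈ 2.059×10^15 m³ over 3.56×10^14 m² → Δh = 5.78 m = 580 cm.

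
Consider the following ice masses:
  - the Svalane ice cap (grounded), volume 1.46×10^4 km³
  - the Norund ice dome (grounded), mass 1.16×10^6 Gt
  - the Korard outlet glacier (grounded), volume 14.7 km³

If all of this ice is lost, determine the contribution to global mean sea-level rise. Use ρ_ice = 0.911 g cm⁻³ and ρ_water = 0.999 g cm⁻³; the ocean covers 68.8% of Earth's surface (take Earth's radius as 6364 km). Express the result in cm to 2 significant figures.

Svalane: 1.46×10^4 km³ × (911/999) = 1.331×10^4 km³ of water.
Norund: 1.16×10^6 Gt = 1.160×10^18 kg; dividing by ρ_w = 0.999 g cm⁻³ = 999 kg m⁻³ gives 1.161×10^15 m³ of water.
Korard: 14.7 km³ × (911/999) = 13.41 km³ of water.
Total added water ≈ 1.174×10^15 m³ over 3.50×10^14 m² → Δh = 3.35 m = 340 cm.

≈ 340 cm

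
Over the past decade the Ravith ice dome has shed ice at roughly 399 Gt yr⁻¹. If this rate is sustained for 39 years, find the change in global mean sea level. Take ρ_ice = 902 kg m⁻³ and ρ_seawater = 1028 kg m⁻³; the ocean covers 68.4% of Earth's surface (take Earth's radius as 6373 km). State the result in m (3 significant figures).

Total mass lost = 399 Gt/yr × 39 yr = 1.556×10^4 Gt = 1.556×10^16 kg.
ρ_w = 1028 kg m⁻³, so water volume = 1.556×10^16 / 1028 = 1.514×10^13 m³.
Δh = 1.514×10^13 / 3.49×10^14 = 0.0434 m.

≈ 0.0434 m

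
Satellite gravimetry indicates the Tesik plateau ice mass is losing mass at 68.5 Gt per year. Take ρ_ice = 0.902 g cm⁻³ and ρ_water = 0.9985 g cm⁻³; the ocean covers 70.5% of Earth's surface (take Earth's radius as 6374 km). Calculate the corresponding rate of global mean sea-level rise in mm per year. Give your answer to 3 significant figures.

≈ 0.191 mm/yr

ρ_w = 0.9985 g cm⁻³ = 998.5 kg m⁻³. Annual water volume added = 68.5 Gt / ρ_w = 6.850×10^13 kg / 998.5 kg m⁻³ = 6.860×10^10 m³.
Δh per year = 6.860×10^10 / 3.60×10^14 = 1.91×10^-4 m = 0.191 mm.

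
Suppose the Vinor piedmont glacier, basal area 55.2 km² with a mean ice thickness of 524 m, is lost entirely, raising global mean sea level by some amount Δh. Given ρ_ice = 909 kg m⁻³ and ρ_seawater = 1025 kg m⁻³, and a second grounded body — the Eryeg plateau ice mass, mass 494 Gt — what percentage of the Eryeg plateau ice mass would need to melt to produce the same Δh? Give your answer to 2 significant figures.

≈ 5.3 %

Equal sea-level rise means equal mass of meltwater, i.e. equal mass of ice lost.
Ice mass of Vinor: 2.629×10^13 kg; ice mass of Eryeg: 4.940×10^14 kg.
Fraction required = 2.629×10^13 / 4.940×10^14 = 0.0532 → 5.3 %.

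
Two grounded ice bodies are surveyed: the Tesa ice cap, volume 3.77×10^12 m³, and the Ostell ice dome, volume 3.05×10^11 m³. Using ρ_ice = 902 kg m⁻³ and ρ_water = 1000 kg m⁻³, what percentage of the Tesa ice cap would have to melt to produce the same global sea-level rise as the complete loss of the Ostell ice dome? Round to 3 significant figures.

≈ 8.09 %

Equal sea-level rise means equal mass of meltwater, i.e. equal mass of ice lost.
Ice mass of Ostell: 2.751×10^14 kg; ice mass of Tesa: 3.401×10^15 kg.
Fraction required = 2.751×10^14 / 3.401×10^15 = 0.0809 → 8.09 %.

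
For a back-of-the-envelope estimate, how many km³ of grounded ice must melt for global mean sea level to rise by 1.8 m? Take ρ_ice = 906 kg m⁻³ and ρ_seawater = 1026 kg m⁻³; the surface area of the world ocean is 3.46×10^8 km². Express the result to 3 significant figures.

Required water volume = Δh × A = 1.8 m × 3.46×10^14 m² = 6.228×10^14 m³ = 6.228×10^5 km³.
Ice volume = water volume × ρ_w/ρ_ice = 6.228×10^5 × 1026/906 = 7.05×10^5 km³.

≈ 7.05×10^5 km³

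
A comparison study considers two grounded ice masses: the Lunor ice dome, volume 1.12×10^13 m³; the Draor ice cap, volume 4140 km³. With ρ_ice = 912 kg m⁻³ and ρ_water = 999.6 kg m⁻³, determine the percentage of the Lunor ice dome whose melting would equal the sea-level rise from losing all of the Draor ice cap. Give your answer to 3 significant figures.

Equal sea-level rise means equal mass of meltwater, i.e. equal mass of ice lost.
Ice mass of Draor: 3.776×10^15 kg; ice mass of Lunor: 1.021×10^16 kg.
Fraction required = 3.776×10^15 / 1.021×10^16 = 0.370 → 37.0 %.

≈ 37.0 %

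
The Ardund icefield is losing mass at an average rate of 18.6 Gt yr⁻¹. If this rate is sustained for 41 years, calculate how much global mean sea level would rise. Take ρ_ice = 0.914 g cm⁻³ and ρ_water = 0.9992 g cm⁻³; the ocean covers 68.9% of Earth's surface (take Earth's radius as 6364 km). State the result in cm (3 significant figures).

Total mass lost = 18.6 Gt/yr × 41 yr = 762.6 Gt = 7.626×10^14 kg.
ρ_w = 0.9992 g cm⁻³ = 999.2 kg m⁻³, so water volume = 7.626×10^14 / 999.2 = 7.632×10^11 m³.
Δh = 7.632×10^11 / 3.51×10^14 = 2.18×10^-3 m = 0.218 cm.

≈ 0.218 cm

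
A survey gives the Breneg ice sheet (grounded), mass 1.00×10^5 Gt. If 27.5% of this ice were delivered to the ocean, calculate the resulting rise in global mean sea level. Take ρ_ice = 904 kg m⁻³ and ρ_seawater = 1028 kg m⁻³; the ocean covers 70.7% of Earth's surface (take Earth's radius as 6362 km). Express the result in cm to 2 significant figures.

Breneg: 0.275 × 1.00×10^5 Gt = 2.750×10^16 kg; dividing by ρ_w = 1028 kg m⁻³ gives 2.675×10^13 m³ of water.
Spread over 3.60×10^14 m² of ocean, Δh = 2.675×10^13 / 3.60×10^14 = 0.0744 m = 7.4 cm.

≈ 7.4 cm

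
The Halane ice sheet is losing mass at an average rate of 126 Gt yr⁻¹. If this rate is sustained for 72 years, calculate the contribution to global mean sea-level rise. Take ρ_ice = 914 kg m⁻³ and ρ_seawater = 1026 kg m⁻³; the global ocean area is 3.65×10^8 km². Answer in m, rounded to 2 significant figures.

≈ 0.024 m

Total mass lost = 126 Gt/yr × 72 yr = 9072 Gt = 9.072×10^15 kg.
ρ_w = 1026 kg m⁻³, so water volume = 9.072×10^15 / 1026 = 8.842×10^12 m³.
Δh = 8.842×10^12 / 3.65×10^14 = 0.0242 m.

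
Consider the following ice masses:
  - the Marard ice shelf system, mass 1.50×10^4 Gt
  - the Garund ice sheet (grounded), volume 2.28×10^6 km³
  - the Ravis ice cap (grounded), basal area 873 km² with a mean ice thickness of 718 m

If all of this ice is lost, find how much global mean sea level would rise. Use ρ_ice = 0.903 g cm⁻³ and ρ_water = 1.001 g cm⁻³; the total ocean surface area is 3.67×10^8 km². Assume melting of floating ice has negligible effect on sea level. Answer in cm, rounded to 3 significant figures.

The Marard ice shelf system is floating and already displaces its own weight of water, so its melt adds essentially nothing to sea level.
Garund: 2.28×10^6 km³ × (903/1001) = 2.057×10^6 km³ of water.
Ravis: ice volume = 873 km² × 718 m = 626.8 km³; 626.8 × (903/1001) = 565.4 km³ of water.
Total added water ≈ 2.057×10^15 m³ over 3.67×10^14 m² → Δh = 5.61 m = 561 cm.

≈ 561 cm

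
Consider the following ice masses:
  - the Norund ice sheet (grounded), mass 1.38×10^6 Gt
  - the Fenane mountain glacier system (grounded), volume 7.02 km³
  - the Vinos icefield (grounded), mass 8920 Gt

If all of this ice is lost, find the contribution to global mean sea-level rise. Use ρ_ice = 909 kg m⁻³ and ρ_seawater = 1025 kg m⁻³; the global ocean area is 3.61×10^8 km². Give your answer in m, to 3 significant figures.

Norund: 1.38×10^6 Gt = 1.380×10^18 kg; dividing by ρ_w = 1025 kg m⁻³ gives 1.346×10^15 m³ of water.
Fenane: 7.02 km³ × (909/1025) = 6.226 km³ of water.
Vinos: 8920 Gt = 8.920×10^15 kg; dividing by ρ_w = 1025 kg m⁻³ gives 8.702×10^12 m³ of water.
Total added water ≈ 1.355×10^15 m³ over 3.61×10^14 m² → Δh = 3.75 m.

≈ 3.75 m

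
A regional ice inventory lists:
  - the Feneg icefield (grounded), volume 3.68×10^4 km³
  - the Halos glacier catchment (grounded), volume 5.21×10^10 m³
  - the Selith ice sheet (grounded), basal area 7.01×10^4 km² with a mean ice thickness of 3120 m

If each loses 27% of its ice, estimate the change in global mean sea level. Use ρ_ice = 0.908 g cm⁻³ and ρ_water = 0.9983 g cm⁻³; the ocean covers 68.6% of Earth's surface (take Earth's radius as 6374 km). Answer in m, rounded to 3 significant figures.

Feneg: 0.27 × 3.68×10^4 km³ × (908/998.3) = 9037 km³ of water.
Halos: 0.27 × 5.21×10^10 m³ × (908/998.3) = 1.279×10^10 m³ of water.
Selith: ice volume = 7.01×10^4 km² × 3120 m = 2.187×10^5 km³; 0.27 × 2.187×10^5 × (908/998.3) = 5.371×10^4 km³ of water.
Total added water ≈ 6.276×10^13 m³ over 3.50×10^14 m² → Δh = 0.179 m.

≈ 0.179 m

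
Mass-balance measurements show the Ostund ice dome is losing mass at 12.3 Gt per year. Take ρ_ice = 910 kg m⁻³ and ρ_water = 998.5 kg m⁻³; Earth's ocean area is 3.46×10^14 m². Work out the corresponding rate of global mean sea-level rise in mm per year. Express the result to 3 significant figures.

≈ 0.0356 mm/yr

ρ_w = 998.5 kg m⁻³. Annual water volume added = 12.3 Gt / ρ_w = 1.230×10^13 kg / 998.5 kg m⁻³ = 1.232×10^10 m³.
Δh per year = 1.232×10^10 / 3.46×10^14 = 3.56×10^-5 m = 0.0356 mm.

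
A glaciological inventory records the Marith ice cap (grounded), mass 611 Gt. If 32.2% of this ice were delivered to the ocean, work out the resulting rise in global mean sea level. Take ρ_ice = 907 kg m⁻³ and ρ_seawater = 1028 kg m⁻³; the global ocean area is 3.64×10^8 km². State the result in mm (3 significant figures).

≈ 0.526 mm

Marith: 0.322 × 611 Gt = 1.967×10^14 kg; dividing by ρ_w = 1028 kg m⁻³ gives 1.914×10^11 m³ of water.
Spread over 3.64×10^14 m² of ocean, Δh = 1.914×10^11 / 3.64×10^14 = 5.26×10^-4 m = 0.526 mm.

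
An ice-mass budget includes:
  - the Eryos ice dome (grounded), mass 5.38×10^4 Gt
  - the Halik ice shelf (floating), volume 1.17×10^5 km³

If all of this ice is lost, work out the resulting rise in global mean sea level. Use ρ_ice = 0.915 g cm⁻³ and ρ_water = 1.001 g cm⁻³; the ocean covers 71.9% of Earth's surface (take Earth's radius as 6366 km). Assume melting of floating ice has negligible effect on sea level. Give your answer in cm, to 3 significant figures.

≈ 14.7 cm

Eryos: 5.38×10^4 Gt = 5.380×10^16 kg; dividing by ρ_w = 1.001 g cm⁻³ = 1001 kg m⁻³ gives 5.375×10^13 m³ of water.
The Halik ice shelf is floating and already displaces its own weight of water, so its melt adds essentially nothing to sea level.
Total added water ≈ 5.375×10^13 m³ over 3.66×10^14 m² → Δh = 0.147 m = 14.7 cm.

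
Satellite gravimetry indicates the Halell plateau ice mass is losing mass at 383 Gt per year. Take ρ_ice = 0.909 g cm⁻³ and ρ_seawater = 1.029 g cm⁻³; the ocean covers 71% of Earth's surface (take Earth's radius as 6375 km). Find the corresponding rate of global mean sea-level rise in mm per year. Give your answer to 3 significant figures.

≈ 1.03 mm/yr

ρ_w = 1.029 g cm⁻³ = 1029 kg m⁻³. Annual water volume added = 383 Gt / ρ_w = 3.830×10^14 kg / 1029 kg m⁻³ = 3.722×10^11 m³.
Δh per year = 3.722×10^11 / 3.63×10^14 = 1.03×10^-3 m = 1.03 mm.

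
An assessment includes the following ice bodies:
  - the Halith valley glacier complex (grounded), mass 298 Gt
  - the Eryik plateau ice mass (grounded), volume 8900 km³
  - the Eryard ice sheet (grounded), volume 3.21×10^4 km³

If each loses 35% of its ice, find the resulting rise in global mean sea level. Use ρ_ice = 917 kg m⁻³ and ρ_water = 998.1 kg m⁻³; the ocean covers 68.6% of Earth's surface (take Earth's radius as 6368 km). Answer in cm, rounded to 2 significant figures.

Halith: 0.35 × 298 Gt = 1.043×10^14 kg; dividing by ρ_w = 998.1 kg m⁻³ gives 1.045×10^11 m³ of water.
Eryik: 0.35 × 8900 km³ × (917/998.1) = 2862 km³ of water.
Eryard: 0.35 × 3.21×10^4 km³ × (917/998.1) = 1.032×10^4 km³ of water.
Total added water ≈ 1.329×10^13 m³ over 3.50×10^14 m² → Δh = 0.0380 m = 3.8 cm.

≈ 3.8 cm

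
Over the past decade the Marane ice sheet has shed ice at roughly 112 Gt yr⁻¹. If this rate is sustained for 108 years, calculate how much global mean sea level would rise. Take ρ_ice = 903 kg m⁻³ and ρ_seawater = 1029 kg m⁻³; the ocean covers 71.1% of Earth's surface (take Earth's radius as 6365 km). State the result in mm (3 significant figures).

Total mass lost = 112 Gt/yr × 108 yr = 1.210×10^4 Gt = 1.210×10^16 kg.
ρ_w = 1029 kg m⁻³, so water volume = 1.210×10^16 / 1029 = 1.176×10^13 m³.
Δh = 1.176×10^13 / 3.62×10^14 = 0.0325 m = 32.5 mm.

≈ 32.5 mm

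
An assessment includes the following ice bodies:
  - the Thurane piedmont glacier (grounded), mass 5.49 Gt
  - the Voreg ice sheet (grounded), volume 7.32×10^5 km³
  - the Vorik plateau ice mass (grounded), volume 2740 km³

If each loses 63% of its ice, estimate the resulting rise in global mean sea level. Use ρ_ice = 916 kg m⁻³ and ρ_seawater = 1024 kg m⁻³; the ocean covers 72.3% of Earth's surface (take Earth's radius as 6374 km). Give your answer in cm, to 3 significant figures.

≈ 112 cm

Thurane: 0.63 × 5.49 Gt = 3.459×10^12 kg; dividing by ρ_w = 1024 kg m⁻³ gives 3.378×10^9 m³ of water.
Voreg: 0.63 × 7.32×10^5 km³ × (916/1024) = 4.125×10^5 km³ of water.
Vorik: 0.63 × 2740 km³ × (916/1024) = 1544 km³ of water.
Total added water ≈ 4.141×10^14 m³ over 3.69×10^14 m² → Δh = 1.12 m = 112 cm.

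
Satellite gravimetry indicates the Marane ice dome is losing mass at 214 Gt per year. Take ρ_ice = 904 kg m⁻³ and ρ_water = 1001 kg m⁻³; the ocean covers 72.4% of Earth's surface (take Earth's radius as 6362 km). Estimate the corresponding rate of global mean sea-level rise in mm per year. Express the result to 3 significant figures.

≈ 0.581 mm/yr

ρ_w = 1001 kg m⁻³. Annual water volume added = 214 Gt / ρ_w = 2.140×10^14 kg / 1001 kg m⁻³ = 2.138×10^11 m³.
Δh per year = 2.138×10^11 / 3.68×10^14 = 5.81×10^-4 m = 0.581 mm.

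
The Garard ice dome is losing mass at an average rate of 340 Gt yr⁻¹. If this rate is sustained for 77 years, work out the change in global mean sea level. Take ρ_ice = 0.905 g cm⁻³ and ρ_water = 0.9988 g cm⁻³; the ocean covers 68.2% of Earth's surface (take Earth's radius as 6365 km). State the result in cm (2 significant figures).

≈ 7.5 cm

Total mass lost = 340 Gt/yr × 77 yr = 2.618×10^4 Gt = 2.618×10^16 kg.
ρ_w = 0.9988 g cm⁻³ = 998.8 kg m⁻³, so water volume = 2.618×10^16 / 998.8 = 2.621×10^13 m³.
Δh = 2.621×10^13 / 3.47×10^14 = 0.0755 m = 7.5 cm.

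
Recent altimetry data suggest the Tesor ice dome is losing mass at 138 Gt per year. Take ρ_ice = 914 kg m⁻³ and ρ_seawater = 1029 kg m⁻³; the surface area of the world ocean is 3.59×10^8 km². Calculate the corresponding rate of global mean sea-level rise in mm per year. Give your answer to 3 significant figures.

≈ 0.374 mm/yr

ρ_w = 1029 kg m⁻³. Annual water volume added = 138 Gt / ρ_w = 1.380×10^14 kg / 1029 kg m⁻³ = 1.341×10^11 m³.
Δh per year = 1.341×10^11 / 3.59×10^14 = 3.74×10^-4 m = 0.374 mm.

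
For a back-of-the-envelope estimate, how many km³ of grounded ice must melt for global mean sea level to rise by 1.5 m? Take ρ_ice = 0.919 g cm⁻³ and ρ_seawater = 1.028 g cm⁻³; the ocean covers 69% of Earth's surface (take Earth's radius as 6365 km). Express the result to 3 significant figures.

Required water volume = Δh × A = 1.5 m × 3.51×10^14 m² = 5.269×10^14 m³ = 5.269×10^5 km³.
Ice volume = water volume × ρ_w/ρ_ice = 5.269×10^5 × 1028/919 = 5.89×10^5 km³.

≈ 5.89×10^5 km³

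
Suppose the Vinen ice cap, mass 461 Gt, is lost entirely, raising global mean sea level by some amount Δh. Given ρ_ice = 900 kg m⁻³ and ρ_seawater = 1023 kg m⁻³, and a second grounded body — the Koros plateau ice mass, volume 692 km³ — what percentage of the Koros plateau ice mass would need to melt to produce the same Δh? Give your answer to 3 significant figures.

≈ 74.0 %

Equal sea-level rise means equal mass of meltwater, i.e. equal mass of ice lost.
Ice mass of Vinen: 4.610×10^14 kg; ice mass of Koros: 6.228×10^14 kg.
Fraction required = 4.610×10^14 / 6.228×10^14 = 0.740 → 74.0 %.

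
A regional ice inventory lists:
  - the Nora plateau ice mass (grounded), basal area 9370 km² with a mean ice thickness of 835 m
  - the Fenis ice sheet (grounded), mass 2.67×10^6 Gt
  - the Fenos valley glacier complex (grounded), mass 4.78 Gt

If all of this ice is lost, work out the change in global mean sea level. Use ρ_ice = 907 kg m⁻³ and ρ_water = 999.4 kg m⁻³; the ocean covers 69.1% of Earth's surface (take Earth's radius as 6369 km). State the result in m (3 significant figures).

Nora: ice volume = 9370 km² × 835 m = 7824 km³; 7824 × (907/999.4) = 7101 km³ of water.
Fenis: 2.67×10^6 Gt = 2.670×10^18 kg; dividing by ρ_w = 999.4 kg m⁻³ gives 2.672×10^15 m³ of water.
Fenos: 4.78 Gt = 4.780×10^12 kg; dividing by ρ_w = 999.4 kg m⁻³ gives 4.783×10^9 m³ of water.
Total added water ≈ 2.679×10^15 m³ over 3.52×10^14 m² → Δh = 7.60 m.

≈ 7.60 m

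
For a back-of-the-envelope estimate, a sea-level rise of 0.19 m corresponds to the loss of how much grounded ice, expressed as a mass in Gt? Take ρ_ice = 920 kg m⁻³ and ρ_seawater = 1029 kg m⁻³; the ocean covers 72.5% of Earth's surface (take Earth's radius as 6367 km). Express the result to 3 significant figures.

Required water volume = Δh × A = 0.19 m × 3.69×10^14 m² = 7.017×10^13 m³.
ρ_w = 1029 kg m⁻³, so the mass of water = 7.017×10^13 m³ × 1029 kg m⁻³ = 7.221×10^16 kg = 7.22×10^4 Gt (and the same mass of ice, by conservation).

≈ 7.22×10^4 Gt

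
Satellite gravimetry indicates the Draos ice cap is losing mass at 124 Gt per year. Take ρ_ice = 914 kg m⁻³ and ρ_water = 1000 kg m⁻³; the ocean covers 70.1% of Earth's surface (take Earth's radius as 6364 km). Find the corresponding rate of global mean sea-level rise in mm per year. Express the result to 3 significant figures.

ρ_w = 1000 kg m⁻³. Annual water volume added = 124 Gt / ρ_w = 1.240×10^14 kg / 1000 kg m⁻³ = 1.240×10^11 m³.
Δh per year = 1.240×10^11 / 3.57×10^14 = 3.48×10^-4 m = 0.348 mm.

≈ 0.348 mm/yr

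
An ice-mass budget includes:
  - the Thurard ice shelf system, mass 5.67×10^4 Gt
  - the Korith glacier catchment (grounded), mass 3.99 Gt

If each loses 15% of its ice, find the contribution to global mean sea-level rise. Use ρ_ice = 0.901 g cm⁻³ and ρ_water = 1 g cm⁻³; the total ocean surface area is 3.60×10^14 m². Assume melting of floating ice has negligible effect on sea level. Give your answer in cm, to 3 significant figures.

The Thurard ice shelf system is floating and already displaces its own weight of water, so its melt adds essentially nothing to sea level.
Korith: 0.15 × 3.99 Gt = 5.985×10^11 kg; dividing by ρ_w = 1 g cm⁻³ = 1000 kg m⁻³ gives 5.985×10^8 m³ of water.
Total added water ≈ 5.985×10^8 m³ over 3.60×10^14 m² → Δh = 1.66×10^-6 m = 1.66×10^-4 cm.

≈ 1.66×10^-4 cm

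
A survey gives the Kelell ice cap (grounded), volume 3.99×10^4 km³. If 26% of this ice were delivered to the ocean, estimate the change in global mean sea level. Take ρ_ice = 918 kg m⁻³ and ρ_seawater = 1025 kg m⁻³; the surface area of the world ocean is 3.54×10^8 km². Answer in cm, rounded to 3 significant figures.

Kelell: 0.26 × 3.99×10^4 km³ × (918/1025) = 9291 km³ of water.
Spread over 3.54×10^14 m² of ocean, Δh = 9.291×10^12 / 3.54×10^14 = 0.0262 m = 2.62 cm.

≈ 2.62 cm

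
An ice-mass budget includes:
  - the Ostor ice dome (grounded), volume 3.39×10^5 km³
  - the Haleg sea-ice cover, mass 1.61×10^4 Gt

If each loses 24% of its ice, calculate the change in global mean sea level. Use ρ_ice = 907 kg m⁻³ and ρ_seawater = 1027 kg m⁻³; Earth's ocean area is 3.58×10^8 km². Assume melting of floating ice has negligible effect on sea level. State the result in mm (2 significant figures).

≈ 200 mm

Ostor: 0.24 × 3.39×10^5 km³ × (907/1027) = 7.185×10^4 km³ of water.
The Haleg sea-ice cover is floating and already displaces its own weight of water, so its melt adds essentially nothing to sea level.
Total added water ≈ 7.185×10^13 m³ over 3.58×10^14 m² → Δh = 0.201 m = 200 mm.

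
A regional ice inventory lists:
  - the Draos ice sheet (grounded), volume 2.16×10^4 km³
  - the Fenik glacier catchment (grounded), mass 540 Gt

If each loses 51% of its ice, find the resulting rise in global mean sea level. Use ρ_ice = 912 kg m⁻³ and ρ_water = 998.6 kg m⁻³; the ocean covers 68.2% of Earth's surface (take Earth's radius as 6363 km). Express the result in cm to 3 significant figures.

Draos: 0.51 × 2.16×10^4 km³ × (912/998.6) = 1.006×10^4 km³ of water.
Fenik: 0.51 × 540 Gt = 2.754×10^14 kg; dividing by ρ_w = 998.6 kg m⁻³ gives 2.758×10^11 m³ of water.
Total added water ≈ 1.034×10^13 m³ over 3.47×10^14 m² → Δh = 0.0298 m = 2.98 cm.

≈ 2.98 cm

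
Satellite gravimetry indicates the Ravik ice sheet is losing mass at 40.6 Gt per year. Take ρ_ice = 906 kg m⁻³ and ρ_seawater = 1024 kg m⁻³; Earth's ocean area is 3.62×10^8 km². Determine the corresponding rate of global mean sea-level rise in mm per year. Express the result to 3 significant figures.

ρ_w = 1024 kg m⁻³. Annual water volume added = 40.6 Gt / ρ_w = 4.060×10^13 kg / 1024 kg m⁻³ = 3.965×10^10 m³.
Δh per year = 3.965×10^10 / 3.62×10^14 = 1.10×10^-4 m = 0.110 mm.

≈ 0.110 mm/yr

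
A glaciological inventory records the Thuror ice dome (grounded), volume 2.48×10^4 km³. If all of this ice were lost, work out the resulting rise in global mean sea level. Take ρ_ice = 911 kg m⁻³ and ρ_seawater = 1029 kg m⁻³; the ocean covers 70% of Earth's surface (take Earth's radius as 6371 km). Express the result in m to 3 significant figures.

≈ 0.0615 m

Thuror: 2.48×10^4 km³ × (911/1029) = 2.196×10^4 km³ of water.
Spread over 3.57×10^14 m² of ocean, Δh = 2.196×10^13 / 3.57×10^14 = 0.0615 m.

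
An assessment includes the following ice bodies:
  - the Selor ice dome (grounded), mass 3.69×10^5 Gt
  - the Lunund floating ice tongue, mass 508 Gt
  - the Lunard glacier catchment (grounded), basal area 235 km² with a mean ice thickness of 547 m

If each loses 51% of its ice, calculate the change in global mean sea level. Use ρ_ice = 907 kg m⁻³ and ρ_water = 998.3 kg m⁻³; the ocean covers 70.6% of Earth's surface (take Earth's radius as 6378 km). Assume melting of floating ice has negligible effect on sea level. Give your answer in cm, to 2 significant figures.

≈ 52 cm

Selor: 0.51 × 3.69×10^5 Gt = 1.882×10^17 kg; dividing by ρ_w = 998.3 kg m⁻³ gives 1.885×10^14 m³ of water.
The Lunund floating ice tongue is floating and already displaces its own weight of water, so its melt adds essentially nothing to sea level.
Lunard: ice volume = 235 km² × 547 m = 128.5 km³; 0.51 × 128.5 × (907/998.3) = 59.56 km³ of water.
Total added water ≈ 1.886×10^14 m³ over 3.61×10^14 m² → Δh = 0.523 m = 52 cm.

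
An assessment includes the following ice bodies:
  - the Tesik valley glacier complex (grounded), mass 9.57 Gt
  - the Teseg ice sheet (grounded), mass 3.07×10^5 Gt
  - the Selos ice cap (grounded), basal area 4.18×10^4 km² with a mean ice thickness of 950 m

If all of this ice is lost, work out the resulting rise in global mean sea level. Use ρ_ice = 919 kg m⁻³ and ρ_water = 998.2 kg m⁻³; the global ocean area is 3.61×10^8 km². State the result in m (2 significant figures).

Tesik: 9.57 Gt = 9.570×10^12 kg; dividing by ρ_w = 998.2 kg m⁻³ gives 9.587×10^9 m³ of water.
Teseg: 3.07×10^5 Gt = 3.070×10^17 kg; dividing by ρ_w = 998.2 kg m⁻³ gives 3.076×10^14 m³ of water.
Selos: ice volume = 4.18×10^4 km² × 950 m = 3.971×10^4 km³; 3.971×10^4 × (919/998.2) = 3.656×10^4 km³ of water.
Total added water ≈ 3.441×10^14 m³ over 3.61×10^14 m² → Δh = 0.953 m.

≈ 0.95 m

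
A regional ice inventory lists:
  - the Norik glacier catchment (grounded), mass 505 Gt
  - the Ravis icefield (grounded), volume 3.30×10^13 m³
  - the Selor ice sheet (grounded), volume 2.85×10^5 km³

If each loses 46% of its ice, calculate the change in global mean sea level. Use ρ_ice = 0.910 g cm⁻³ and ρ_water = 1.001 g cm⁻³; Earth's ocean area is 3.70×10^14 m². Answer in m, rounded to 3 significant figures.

Norik: 0.46 × 505 Gt = 2.323×10^14 kg; dividing by ρ_w = 1.001 g cm⁻³ = 1001 kg m⁻³ gives 2.321×10^11 m³ of water.
Ravis: 0.46 × 3.30×10^13 m³ × (910/1001) = 1.380×10^13 m³ of water.
Selor: 0.46 × 2.85×10^5 km³ × (910/1001) = 1.192×10^5 km³ of water.
Total added water ≈ 1.332×10^14 m³ over 3.70×10^14 m² → Δh = 0.360 m.

≈ 0.360 m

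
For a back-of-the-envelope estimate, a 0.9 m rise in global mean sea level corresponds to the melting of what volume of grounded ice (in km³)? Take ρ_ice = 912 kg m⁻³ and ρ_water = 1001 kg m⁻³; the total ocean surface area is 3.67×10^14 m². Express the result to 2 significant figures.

Required water volume = Δh × A = 0.9 m × 3.67×10^14 m² = 3.303×10^14 m³ = 3.303×10^5 km³.
Ice volume = water volume × ρ_w/ρ_ice = 3.303×10^5 × 1001/912 = 3.6×10^5 km³.

≈ 3.6×10^5 km³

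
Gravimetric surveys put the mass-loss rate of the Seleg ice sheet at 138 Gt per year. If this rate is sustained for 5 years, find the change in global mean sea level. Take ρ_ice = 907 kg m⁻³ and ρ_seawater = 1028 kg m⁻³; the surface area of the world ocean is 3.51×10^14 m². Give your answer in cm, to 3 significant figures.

Total mass lost = 138 Gt/yr × 5 yr = 690.0 Gt = 6.900×10^14 kg.
ρ_w = 1028 kg m⁻³, so water volume = 6.900×10^14 / 1028 = 6.712×10^11 m³.
Δh = 6.712×10^11 / 3.51×10^14 = 1.91×10^-3 m = 0.191 cm.

≈ 0.191 cm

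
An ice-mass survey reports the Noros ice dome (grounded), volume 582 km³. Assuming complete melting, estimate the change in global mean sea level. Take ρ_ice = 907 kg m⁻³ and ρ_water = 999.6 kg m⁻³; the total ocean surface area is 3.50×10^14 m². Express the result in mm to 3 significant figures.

Noros: 582 km³ × (907/999.6) = 528.1 km³ of water.
Spread over 3.50×10^14 m² of ocean, Δh = 5.281×10^11 / 3.50×10^14 = 1.51×10^-3 m = 1.51 mm.

≈ 1.51 mm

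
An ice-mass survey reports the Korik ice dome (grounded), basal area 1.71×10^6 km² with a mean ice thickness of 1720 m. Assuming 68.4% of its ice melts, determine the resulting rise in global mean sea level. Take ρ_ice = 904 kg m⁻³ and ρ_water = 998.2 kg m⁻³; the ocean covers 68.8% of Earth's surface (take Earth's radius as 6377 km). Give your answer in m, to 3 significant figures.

Korik: ice volume = 1.71×10^6 km² × 1720 m = 2.941×10^6 km³; 0.684 × 2.941×10^6 × (904/998.2) = 1.822×10^6 km³ of water.
Spread over 3.52×10^14 m² of ocean, Δh = 1.822×10^15 / 3.52×10^14 = 5.18 m.

≈ 5.18 m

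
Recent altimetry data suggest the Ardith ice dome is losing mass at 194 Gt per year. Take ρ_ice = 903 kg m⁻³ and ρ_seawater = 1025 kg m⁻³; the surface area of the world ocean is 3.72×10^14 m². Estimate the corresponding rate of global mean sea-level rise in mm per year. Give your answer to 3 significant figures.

≈ 0.509 mm/yr

ρ_w = 1025 kg m⁻³. Annual water volume added = 194 Gt / ρ_w = 1.940×10^14 kg / 1025 kg m⁻³ = 1.893×10^11 m³.
Δh per year = 1.893×10^11 / 3.72×10^14 = 5.09×10^-4 m = 0.509 mm.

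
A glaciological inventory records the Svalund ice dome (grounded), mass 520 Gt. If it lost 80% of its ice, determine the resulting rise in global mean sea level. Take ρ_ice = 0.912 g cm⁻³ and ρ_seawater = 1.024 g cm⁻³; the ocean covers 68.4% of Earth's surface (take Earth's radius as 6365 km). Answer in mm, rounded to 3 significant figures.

Svalund: 0.8 × 520 Gt = 4.160×10^14 kg; dividing by ρ_w = 1.024 g cm⁻³ = 1024 kg m⁻³ gives 4.062×10^11 m³ of water.
Spread over 3.48×10^14 m² of ocean, Δh = 4.062×10^11 / 3.48×10^14 = 1.17×10^-3 m = 1.17 mm.

≈ 1.17 mm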